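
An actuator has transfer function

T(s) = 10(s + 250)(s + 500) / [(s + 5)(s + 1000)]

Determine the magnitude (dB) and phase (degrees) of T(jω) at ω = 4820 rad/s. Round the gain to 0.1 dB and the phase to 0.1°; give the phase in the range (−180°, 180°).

At s = jω = j4820:
zero (s+250): 250 + j4820 → |·| = √(250²+4820²) = √23294900 ≈ 4826.5, ∠ = arctan(4820/250) ≈ 87.03°
zero (s+500): 500 + j4820 → |·| = √(500²+4820²) = √23482400 ≈ 4845.9, ∠ = arctan(4820/500) ≈ 84.08°
pole (s+5): 5 + j4820 → |·| = √(5²+4820²) = √23232425 ≈ 4820, ∠ = arctan(4820/5) ≈ 89.94°
pole (s+1000): 1000 + j4820 → |·| = √(1000²+4820²) = √24232400 ≈ 4922.6, ∠ = arctan(4820/1000) ≈ 78.28°
|T| = 10 · 2.3389e+07 / 2.3727e+07 ≈ 9.8575
Gain = 20 log₁₀(9.8575) ≈ 19.88 dB
∠T = 171.11° − 168.22° = 2.89°

19.9 dB, 2.9°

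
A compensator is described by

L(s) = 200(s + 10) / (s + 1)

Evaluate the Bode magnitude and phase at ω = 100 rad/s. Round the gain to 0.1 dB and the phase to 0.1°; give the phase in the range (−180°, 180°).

At s = jω = j100:
zero (s+10): 10 + j100 → |·| = √(10²+100²) = √10100 ≈ 100.5, ∠ = arctan(100/10) ≈ 84.29°
pole (s+1): 1 + j100 → |·| = √(1²+100²) = √10001 ≈ 100, ∠ = arctan(100/1) ≈ 89.43°
|L| = 200 · 100.5 / 100 ≈ 201
Gain = 20 log₁₀(201) ≈ 46.06 dB
∠L = 84.29° − 89.43° = -5.14°

46.1 dB, -5.1°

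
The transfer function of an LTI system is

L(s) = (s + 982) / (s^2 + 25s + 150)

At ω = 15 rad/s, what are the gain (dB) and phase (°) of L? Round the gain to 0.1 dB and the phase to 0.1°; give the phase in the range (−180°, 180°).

Substitute s = j15:
Numerator: (j15) + 982 = 982 + j15
Denominator: (j15)^2 + 25(j15) + 150 = -75 + j375
|N| = √(982² + 15²) ≈ 982.11, ∠N ≈ 0.88°
|D| = √(75² + 375²) ≈ 382.43, ∠D ≈ 101.31°
|L| = 982.11 / 382.43 ≈ 2.5681
Gain = 20 log₁₀(2.5681) ≈ 8.19 dB
∠L = 0.88° − 101.31° = -100.43°

8.2 dB, -100.4°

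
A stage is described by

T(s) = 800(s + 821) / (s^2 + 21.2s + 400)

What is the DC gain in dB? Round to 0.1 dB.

64.3 dB

T(0) = 800·821 / 400 = 1642
20 log₁₀(1642) ≈ 64.31 dB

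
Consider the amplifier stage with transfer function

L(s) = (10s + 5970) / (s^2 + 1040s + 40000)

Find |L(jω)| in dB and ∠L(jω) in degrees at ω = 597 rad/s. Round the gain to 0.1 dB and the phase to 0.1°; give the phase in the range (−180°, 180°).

Substitute s = j597:
Numerator: 10(j597) + 5970 = 5970 + j5970
Denominator: (j597)^2 + 1040(j597) + 40000 = -316409 + j620880
|N| = √(5970² + 5970²) ≈ 8442.9, ∠N ≈ 45.00°
|D| = √(316409² + 620880²) ≈ 6.9685e+05, ∠D ≈ 117.00°
|L| = 8442.9 / 6.9685e+05 ≈ 0.012116
Gain = 20 log₁₀(0.012116) ≈ -38.33 dB
∠L = 45.00° − 117.00° = -72.00°

-38.3 dB, -72.0°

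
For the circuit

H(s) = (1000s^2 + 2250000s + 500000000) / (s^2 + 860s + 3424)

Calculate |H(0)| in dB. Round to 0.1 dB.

103.3 dB

H(0) = 500000000 / 3424 ≈ 1.4603e+05
20 log₁₀(1.4603e+05) ≈ 103.29 dB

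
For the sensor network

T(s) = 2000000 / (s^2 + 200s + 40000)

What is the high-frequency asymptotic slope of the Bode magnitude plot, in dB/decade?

Each pole contributes −20 dB/decade at high frequency; each zero contributes +20 dB/decade.
Net: 0 zero(s) − 2 pole(s) → -40 dB/decade.

-40 dB/decade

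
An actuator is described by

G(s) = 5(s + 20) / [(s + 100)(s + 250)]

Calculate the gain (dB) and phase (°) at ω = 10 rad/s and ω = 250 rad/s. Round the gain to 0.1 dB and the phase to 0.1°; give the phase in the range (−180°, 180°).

At s = jω = j10:
zero (s+20): 20 + j10 → |·| = √(20²+10²) = √500 ≈ 22.361, ∠ = arctan(10/20) ≈ 26.57°
pole (s+100): 100 + j10 → |·| = √(100²+10²) = √10100 ≈ 100.5, ∠ = arctan(10/100) ≈ 5.71°
pole (s+250): 250 + j10 → |·| = √(250²+10²) = √62600 ≈ 250.2, ∠ = arctan(10/250) ≈ 2.29°
|G| = 5 · 22.361 / 25145 ≈ 0.0044464
Gain = 20 log₁₀(0.0044464) ≈ -47.04 dB
∠G = 26.57° − 8.00° = 18.57°

At s = jω = j250:
zero (s+20): 20 + j250 → |·| = √(20²+250²) = √62900 ≈ 250.8, ∠ = arctan(250/20) ≈ 85.43°
pole (s+100): 100 + j250 → |·| = √(100²+250²) = √72500 ≈ 269.26, ∠ = arctan(250/100) ≈ 68.20°
pole (s+250): 250 + j250 → |·| = √(250²+250²) = √125000 ≈ 353.55, ∠ = arctan(250/250) ≈ 45.00°
|G| = 5 · 250.8 / 95197 ≈ 0.013173
Gain = 20 log₁₀(0.013173) ≈ -37.61 dB
∠G = 85.43° − 113.20° = -27.77°

ω = 10: -47.0 dB, 18.6°; ω = 250: -37.6 dB, -27.8°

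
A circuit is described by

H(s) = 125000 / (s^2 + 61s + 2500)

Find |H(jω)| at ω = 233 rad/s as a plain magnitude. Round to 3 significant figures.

At s = jω = j233:
quadratic: (j233)² + 61·j233 + 2500 = -51789 + j14213 → |·| ≈ 53704, ∠ ≈ 164.65°
|H| = 125000 / 53704 ≈ 2.3276

2.33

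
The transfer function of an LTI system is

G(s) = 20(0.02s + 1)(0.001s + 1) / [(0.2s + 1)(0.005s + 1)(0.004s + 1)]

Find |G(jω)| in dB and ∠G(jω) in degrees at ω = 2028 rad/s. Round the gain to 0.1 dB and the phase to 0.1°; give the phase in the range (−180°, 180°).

At ω = 2028 rad/s:
zero (1 + j2028·0.02) = 1 + j40.56 → |·| ≈ 40.572, ∠ ≈ 88.59°
zero (1 + j2028·0.001) = 1 + j2.028 → |·| ≈ 2.2611, ∠ ≈ 63.75°
pole (1 + j2028·0.2) = 1 + j405.6 → |·| ≈ 405.6, ∠ ≈ 89.86°
pole (1 + j2028·0.005) = 1 + j10.14 → |·| ≈ 10.189, ∠ ≈ 84.37°
pole (1 + j2028·0.004) = 1 + j8.112 → |·| ≈ 8.1734, ∠ ≈ 82.97°
|G| = 20 · 40.572 · 2.2611 / (405.6 · 10.189 · 8.1734) ≈ 0.054318
Gain = 20 log₁₀(0.054318) ≈ -25.30 dB
∠G = (88.59° + 63.75°) − (89.86° + 84.37° + 82.97°) = -104.86°

-25.3 dB, -104.9°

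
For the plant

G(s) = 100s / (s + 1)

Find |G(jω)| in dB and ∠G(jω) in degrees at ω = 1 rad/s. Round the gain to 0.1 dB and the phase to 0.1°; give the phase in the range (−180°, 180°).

37.0 dB, 45.0°

At s = jω = j1:
zero at origin: s = j1 → |·| = 1, ∠ = 90.00°
pole (s+1): 1 + j1 → |·| = √(1²+1²) = √2 ≈ 1.4142, ∠ = arctan(1/1) ≈ 45.00°
|G| = 100 · 1 / 1.4142 ≈ 70.711
Gain = 20 log₁₀(70.711) ≈ 36.99 dB
∠G = 90.00° − 45.00° = 45.00°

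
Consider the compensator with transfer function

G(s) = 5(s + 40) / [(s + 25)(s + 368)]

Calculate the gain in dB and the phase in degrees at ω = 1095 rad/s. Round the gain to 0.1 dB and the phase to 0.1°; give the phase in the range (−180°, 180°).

-47.3 dB, -72.2°

At s = jω = j1095:
zero (s+40): 40 + j1095 → |·| = √(40²+1095²) = √1200625 ≈ 1095.7, ∠ = arctan(1095/40) ≈ 87.91°
pole (s+25): 25 + j1095 → |·| = √(25²+1095²) = √1199650 ≈ 1095.3, ∠ = arctan(1095/25) ≈ 88.69°
pole (s+368): 368 + j1095 → |·| = √(368²+1095²) = √1334449 ≈ 1155.2, ∠ = arctan(1095/368) ≈ 71.42°
|G| = 5 · 1095.7 / 1.2653e+06 ≈ 0.0043298
Gain = 20 log₁₀(0.0043298) ≈ -47.27 dB
∠G = 87.91° − 160.11° = -72.20°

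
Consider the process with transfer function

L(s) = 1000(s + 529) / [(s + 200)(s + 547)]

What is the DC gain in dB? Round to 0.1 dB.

13.7 dB

L(0) = 1000·529 / (200·547) ≈ 4.8355
20 log₁₀(4.8355) ≈ 13.69 dB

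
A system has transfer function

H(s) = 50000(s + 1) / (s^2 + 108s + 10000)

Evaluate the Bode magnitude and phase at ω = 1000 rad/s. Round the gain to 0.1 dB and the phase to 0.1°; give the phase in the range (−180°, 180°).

At s = jω = j1000:
zero (s+1): 1 + j1000 → |·| = √(1²+1000²) = √1000001 ≈ 1000, ∠ = arctan(1000/1) ≈ 89.94°
quadratic: (j1000)² + 108·j1000 + 10000 = -990000 + j108000 → |·| ≈ 9.9587e+05, ∠ ≈ 173.77°
|H| = 50000 · 1000 / 9.9587e+05 ≈ 50.207
Gain = 20 log₁₀(50.207) ≈ 34.02 dB
∠H = 89.94° − 173.77° = -83.83°

34.0 dB, -83.8°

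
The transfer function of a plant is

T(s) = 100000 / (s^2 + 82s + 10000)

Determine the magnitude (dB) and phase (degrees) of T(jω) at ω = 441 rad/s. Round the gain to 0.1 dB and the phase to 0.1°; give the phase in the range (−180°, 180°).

-5.5 dB, -168.9°

At s = jω = j441:
quadratic: (j441)² + 82·j441 + 10000 = -184481 + j36162 → |·| ≈ 1.8799e+05, ∠ ≈ 168.91°
|T| = 100000 / 1.8799e+05 ≈ 0.53194
Gain = 20 log₁₀(0.53194) ≈ -5.48 dB
∠T = 0.00° − 168.91° = -168.91°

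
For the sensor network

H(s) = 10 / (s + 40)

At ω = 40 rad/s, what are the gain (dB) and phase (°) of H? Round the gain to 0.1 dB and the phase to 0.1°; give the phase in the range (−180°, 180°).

-15.1 dB, -45.0°

At s = jω = j40:
pole (s+40): 40 + j40 → |·| = √(40²+40²) = √3200 ≈ 56.569, ∠ = arctan(40/40) ≈ 45.00°
|H| = 10 / 56.569 ≈ 0.17678
Gain = 20 log₁₀(0.17678) ≈ -15.05 dB
∠H = 0.00° − 45.00° = -45.00°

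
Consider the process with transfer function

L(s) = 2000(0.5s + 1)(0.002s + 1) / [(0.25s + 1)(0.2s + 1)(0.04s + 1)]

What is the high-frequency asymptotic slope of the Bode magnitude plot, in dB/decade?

Each pole contributes −20 dB/decade at high frequency; each zero contributes +20 dB/decade.
Net: 2 zero(s) − 3 pole(s) → -20 dB/decade.

-20 dB/decade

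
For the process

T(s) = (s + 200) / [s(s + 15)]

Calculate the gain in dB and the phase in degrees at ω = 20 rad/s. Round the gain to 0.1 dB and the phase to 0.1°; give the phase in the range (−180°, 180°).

At s = jω = j20:
zero (s+200): 200 + j20 → |·| = √(200²+20²) = √40400 ≈ 201, ∠ = arctan(20/200) ≈ 5.71°
pole (s+15): 15 + j20 → |·| = √(15²+20²) = √625 ≈ 25, ∠ = arctan(20/15) ≈ 53.13°
pole at origin: |s| = 20, ∠ = 90.00° (in denominator)
|T| = 1 · 201 / 500 ≈ 0.402
Gain = 20 log₁₀(0.402) ≈ -7.92 dB
∠T = 5.71° − 143.13° = -137.42°

-7.9 dB, -137.4°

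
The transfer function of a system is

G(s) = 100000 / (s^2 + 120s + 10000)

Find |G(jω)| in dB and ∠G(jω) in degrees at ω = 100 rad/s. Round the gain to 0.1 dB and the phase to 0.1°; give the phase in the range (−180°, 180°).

At s = jω = j100:
quadratic: (j100)² + 120·j100 + 10000 = 0 + j12000 → |·| ≈ 12000, ∠ ≈ 90.00°
|G| = 100000 / 12000 ≈ 8.3333
Gain = 20 log₁₀(8.3333) ≈ 18.42 dB
∠G = 0.00° − 90.00° = -90.00°

18.4 dB, -90.0°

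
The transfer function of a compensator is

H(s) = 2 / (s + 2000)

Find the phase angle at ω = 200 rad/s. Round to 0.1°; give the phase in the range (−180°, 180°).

-5.7°

Substitute s = j200:
Numerator: 2 = 2 + j0
Denominator: (j200) + 2000 = 2000 + j200
|N| = √(2² + 0²) ≈ 2, ∠N ≈ 0.00°
|D| = √(2000² + 200²) ≈ 2010, ∠D ≈ 5.71°
∠H = 0.00° − 5.71° = -5.71°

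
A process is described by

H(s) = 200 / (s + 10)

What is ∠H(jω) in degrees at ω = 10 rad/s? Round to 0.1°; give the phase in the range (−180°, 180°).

-45.0°

Substitute s = j10:
Numerator: 200 = 200 + j0
Denominator: (j10) + 10 = 10 + j10
|N| = √(200² + 0²) ≈ 200, ∠N ≈ 0.00°
|D| = √(10² + 10²) ≈ 14.142, ∠D ≈ 45.00°
∠H = 0.00° − 45.00° = -45.00°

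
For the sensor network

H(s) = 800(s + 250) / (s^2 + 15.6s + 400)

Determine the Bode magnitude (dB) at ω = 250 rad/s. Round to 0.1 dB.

13.2 dB

At s = jω = j250:
zero (s+250): 250 + j250 → |·| = √(250²+250²) = √125000 ≈ 353.55, ∠ = arctan(250/250) ≈ 45.00°
quadratic: (j250)² + 15.6·j250 + 400 = -62100 + j3900 → |·| ≈ 62222, ∠ ≈ 176.41°
|H| = 800 · 353.55 / 62222 ≈ 4.5457
Gain = 20 log₁₀(4.5457) ≈ 13.15 dB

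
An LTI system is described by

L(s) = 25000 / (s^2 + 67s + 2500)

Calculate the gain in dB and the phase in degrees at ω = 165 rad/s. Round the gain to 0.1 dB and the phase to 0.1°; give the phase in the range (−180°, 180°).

At s = jω = j165:
quadratic: (j165)² + 67·j165 + 2500 = -24725 + j11055 → |·| ≈ 27084, ∠ ≈ 155.91°
|L| = 25000 / 27084 ≈ 0.92305
Gain = 20 log₁₀(0.92305) ≈ -0.70 dB
∠L = 0.00° − 155.91° = -155.91°

-0.7 dB, -155.9°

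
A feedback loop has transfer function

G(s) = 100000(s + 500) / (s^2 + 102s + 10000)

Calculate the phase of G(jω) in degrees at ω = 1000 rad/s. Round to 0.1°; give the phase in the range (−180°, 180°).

At s = jω = j1000:
zero (s+500): 500 + j1000 → |·| = √(500²+1000²) = √1250000 ≈ 1118, ∠ = arctan(1000/500) ≈ 63.43°
quadratic: (j1000)² + 102·j1000 + 10000 = -990000 + j102000 → |·| ≈ 9.9524e+05, ∠ ≈ 174.12°
∠G = 63.43° − 174.12° = -110.69°

-110.7°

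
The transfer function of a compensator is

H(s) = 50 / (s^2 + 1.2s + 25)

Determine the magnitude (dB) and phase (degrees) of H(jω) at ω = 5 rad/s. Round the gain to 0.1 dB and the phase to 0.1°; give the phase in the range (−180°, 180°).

18.4 dB, -90.0°

At s = jω = j5:
quadratic: (j5)² + 1.2·j5 + 25 = 0 + j6 → |·| ≈ 6, ∠ ≈ 90.00°
|H| = 50 / 6 ≈ 8.3333
Gain = 20 log₁₀(8.3333) ≈ 18.42 dB
∠H = 0.00° − 90.00° = -90.00°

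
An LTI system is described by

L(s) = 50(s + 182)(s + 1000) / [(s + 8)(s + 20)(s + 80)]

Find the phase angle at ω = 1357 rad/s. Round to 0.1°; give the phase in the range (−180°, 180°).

-129.5°

At s = jω = j1357:
zero (s+182): 182 + j1357 → |·| = √(182²+1357²) = √1874573 ≈ 1369.2, ∠ = arctan(1357/182) ≈ 82.36°
zero (s+1000): 1000 + j1357 → |·| = √(1000²+1357²) = √2841449 ≈ 1685.7, ∠ = arctan(1357/1000) ≈ 53.61°
pole (s+8): 8 + j1357 → |·| = √(8²+1357²) = √1841513 ≈ 1357, ∠ = arctan(1357/8) ≈ 89.66°
pole (s+20): 20 + j1357 → |·| = √(20²+1357²) = √1841849 ≈ 1357.1, ∠ = arctan(1357/20) ≈ 89.16°
pole (s+80): 80 + j1357 → |·| = √(80²+1357²) = √1847849 ≈ 1359.4, ∠ = arctan(1357/80) ≈ 86.63°
∠L = 135.97° − 265.45° = -129.48°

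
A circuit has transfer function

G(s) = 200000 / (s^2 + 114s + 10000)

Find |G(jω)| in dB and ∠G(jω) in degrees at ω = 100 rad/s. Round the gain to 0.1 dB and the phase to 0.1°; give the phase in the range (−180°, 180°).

24.9 dB, -90.0°

At s = jω = j100:
quadratic: (j100)² + 114·j100 + 10000 = 0 + j11400 → |·| ≈ 11400, ∠ ≈ 90.00°
|G| = 200000 / 11400 ≈ 17.544
Gain = 20 log₁₀(17.544) ≈ 24.88 dB
∠G = 0.00° − 90.00° = -90.00°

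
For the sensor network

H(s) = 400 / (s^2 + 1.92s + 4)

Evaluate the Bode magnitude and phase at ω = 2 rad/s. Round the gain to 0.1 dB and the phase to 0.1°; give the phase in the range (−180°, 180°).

40.4 dB, -90.0°

At s = jω = j2:
quadratic: (j2)² + 1.92·j2 + 4 = 0 + j3.84 → |·| ≈ 3.84, ∠ ≈ 90.00°
|H| = 400 / 3.84 ≈ 104.17
Gain = 20 log₁₀(104.17) ≈ 40.35 dB
∠H = 0.00° − 90.00° = -90.00°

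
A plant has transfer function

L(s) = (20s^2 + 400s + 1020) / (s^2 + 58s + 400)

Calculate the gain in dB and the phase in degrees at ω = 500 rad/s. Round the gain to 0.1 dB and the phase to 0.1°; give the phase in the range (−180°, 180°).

26.0 dB, 4.3°

Substitute s = j500:
Numerator: 20(j500)^2 + 400(j500) + 1020 = -4998980 + j200000
Denominator: (j500)^2 + 58(j500) + 400 = -249600 + j29000
|N| = √(4998980² + 200000²) ≈ 5.003e+06, ∠N ≈ 177.71°
|D| = √(249600² + 29000²) ≈ 2.5128e+05, ∠D ≈ 173.37°
|L| = 5.003e+06 / 2.5128e+05 ≈ 19.91
Gain = 20 log₁₀(19.91) ≈ 25.98 dB
∠L = 177.71° − 173.37° = 4.34°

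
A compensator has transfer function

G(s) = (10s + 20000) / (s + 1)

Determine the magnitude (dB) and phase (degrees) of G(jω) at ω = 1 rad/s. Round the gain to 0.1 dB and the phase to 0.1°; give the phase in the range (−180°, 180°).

Substitute s = j1:
Numerator: 10(j1) + 20000 = 20000 + j10
Denominator: (j1) + 1 = 1 + j1
|N| = √(20000² + 10²) ≈ 20000, ∠N ≈ 0.03°
|D| = √(1² + 1²) ≈ 1.4142, ∠D ≈ 45.00°
|G| = 20000 / 1.4142 ≈ 14142
Gain = 20 log₁₀(14142) ≈ 83.01 dB
∠G = 0.03° − 45.00° = -44.97°

83.0 dB, -45.0°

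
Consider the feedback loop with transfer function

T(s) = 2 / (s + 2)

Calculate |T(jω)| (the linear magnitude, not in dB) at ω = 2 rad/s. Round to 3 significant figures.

At s = jω = j2:
pole (s+2): 2 + j2 → |·| = √(2²+2²) = √8 ≈ 2.8284, ∠ = arctan(2/2) ≈ 45.00°
|T| = 2 / 2.8284 ≈ 0.70711

0.707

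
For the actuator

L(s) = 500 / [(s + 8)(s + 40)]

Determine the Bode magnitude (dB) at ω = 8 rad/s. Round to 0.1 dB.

0.7 dB

At s = jω = j8:
pole (s+8): 8 + j8 → |·| = √(8²+8²) = √128 ≈ 11.314, ∠ = arctan(8/8) ≈ 45.00°
pole (s+40): 40 + j8 → |·| = √(40²+8²) = √1664 ≈ 40.792, ∠ = arctan(8/40) ≈ 11.31°
|L| = 500 / 461.52 ≈ 1.0834
Gain = 20 log₁₀(1.0834) ≈ 0.70 dB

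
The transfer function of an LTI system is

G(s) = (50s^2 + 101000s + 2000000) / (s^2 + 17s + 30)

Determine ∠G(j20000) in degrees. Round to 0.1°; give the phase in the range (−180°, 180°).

Substitute s = j20000:
Numerator: 50(j20000)^2 + 101000(j20000) + 2000000 = -19998000000 + j2020000000
Denominator: (j20000)^2 + 17(j20000) + 30 = -399999970 + j340000
|N| = √(19998000000² + 2020000000²) ≈ 2.01e+10, ∠N ≈ 174.23°
|D| = √(399999970² + 340000²) ≈ 4e+08, ∠D ≈ 179.95°
∠G = 174.23° − 179.95° = -5.72°

-5.7°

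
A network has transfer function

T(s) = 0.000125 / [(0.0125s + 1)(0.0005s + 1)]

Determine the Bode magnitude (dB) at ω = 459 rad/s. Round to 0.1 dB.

At ω = 459 rad/s:
pole (1 + j459·0.0125) = 1 + j5.7375 → |·| ≈ 5.824, ∠ ≈ 80.11°
pole (1 + j459·0.0005) = 1 + j0.2295 → |·| ≈ 1.026, ∠ ≈ 12.93°
|T| = 0.000125 · 1 / (5.824 · 1.026) ≈ 2.0919e-05
Gain = 20 log₁₀(2.0919e-05) ≈ -93.59 dB

-93.6 dB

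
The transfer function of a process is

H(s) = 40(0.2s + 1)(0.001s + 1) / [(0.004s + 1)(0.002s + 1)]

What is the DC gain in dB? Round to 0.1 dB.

32.0 dB

H(0) = 40 · 1 / 1 = 40
20 log₁₀(40) ≈ 32.04 dB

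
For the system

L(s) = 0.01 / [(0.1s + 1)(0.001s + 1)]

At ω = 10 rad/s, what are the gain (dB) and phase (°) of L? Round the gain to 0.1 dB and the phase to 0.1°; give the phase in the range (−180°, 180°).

At ω = 10 rad/s:
pole (1 + j10·0.1) = 1 + j1 → |·| ≈ 1.4142, ∠ ≈ 45.00°
pole (1 + j10·0.001) = 1 + j0.01 → |·| ≈ 1, ∠ ≈ 0.57°
|L| = 0.01 · 1 / (1.4142 · 1) ≈ 0.0070711
Gain = 20 log₁₀(0.0070711) ≈ -43.01 dB
∠L = (0°) − (45.00° + 0.57°) = -45.57°

-43.0 dB, -45.6°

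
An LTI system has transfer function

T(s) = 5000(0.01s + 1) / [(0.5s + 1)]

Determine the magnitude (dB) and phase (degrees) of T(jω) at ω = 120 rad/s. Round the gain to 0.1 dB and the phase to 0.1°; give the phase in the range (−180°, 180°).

At ω = 120 rad/s:
zero (1 + j120·0.01) = 1 + j1.2 → |·| ≈ 1.562, ∠ ≈ 50.19°
pole (1 + j120·0.5) = 1 + j60 → |·| ≈ 60.008, ∠ ≈ 89.05°
|T| = 5000 · 1.562 / (60.008) ≈ 130.15
Gain = 20 log₁₀(130.15) ≈ 42.29 dB
∠T = (50.19°) − (89.05°) = -38.86°

42.3 dB, -38.9°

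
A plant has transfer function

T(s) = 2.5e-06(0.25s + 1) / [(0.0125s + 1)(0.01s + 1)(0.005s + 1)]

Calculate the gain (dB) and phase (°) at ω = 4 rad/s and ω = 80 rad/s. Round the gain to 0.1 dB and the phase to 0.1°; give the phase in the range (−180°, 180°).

At ω = 4 rad/s:
zero (1 + j4·0.25) = 1 + j1 → |·| ≈ 1.4142, ∠ ≈ 45.00°
pole (1 + j4·0.0125) = 1 + j0.05 → |·| ≈ 1.0012, ∠ ≈ 2.86°
pole (1 + j4·0.01) = 1 + j0.04 → |·| ≈ 1.0008, ∠ ≈ 2.29°
pole (1 + j4·0.005) = 1 + j0.02 → |·| ≈ 1.0002, ∠ ≈ 1.15°
|T| = 2.5e-06 · 1.4142 / (1.0012 · 1.0008 · 1.0002) ≈ 3.5277e-06
Gain = 20 log₁₀(3.5277e-06) ≈ -109.05 dB
∠T = (45.00°) − (2.86° + 2.29° + 1.15°) = 38.70°

At ω = 80 rad/s:
zero (1 + j80·0.25) = 1 + j20 → |·| ≈ 20.025, ∠ ≈ 87.14°
pole (1 + j80·0.0125) = 1 + j1 → |·| ≈ 1.4142, ∠ ≈ 45.00°
pole (1 + j80·0.01) = 1 + j0.8 → |·| ≈ 1.2806, ∠ ≈ 38.66°
pole (1 + j80·0.005) = 1 + j0.4 → |·| ≈ 1.077, ∠ ≈ 21.80°
|T| = 2.5e-06 · 20.025 / (1.4142 · 1.2806 · 1.077) ≈ 2.5667e-05
Gain = 20 log₁₀(2.5667e-05) ≈ -91.81 dB
∠T = (87.14°) − (45.00° + 38.66° + 21.80°) = -18.32°

ω = 4: -109.1 dB, 38.7°; ω = 80: -91.8 dB, -18.3°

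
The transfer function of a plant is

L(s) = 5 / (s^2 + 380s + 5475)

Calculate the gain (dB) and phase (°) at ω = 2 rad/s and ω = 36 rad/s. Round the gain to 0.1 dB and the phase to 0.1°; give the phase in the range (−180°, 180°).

Substitute s = j2:
Numerator: 5 = 5 + j0
Denominator: (j2)^2 + 380(j2) + 5475 = 5471 + j760
|N| = √(5² + 0²) ≈ 5, ∠N ≈ 0.00°
|D| = √(5471² + 760²) ≈ 5523.5, ∠D ≈ 7.91°
|L| = 5 / 5523.5 ≈ 0.00090522
Gain = 20 log₁₀(0.00090522) ≈ -60.86 dB
∠L = 0.00° − 7.91° = -7.91°

Substitute s = j36:
Numerator: 5 = 5 + j0
Denominator: (j36)^2 + 380(j36) + 5475 = 4179 + j13680
|N| = √(5² + 0²) ≈ 5, ∠N ≈ 0.00°
|D| = √(4179² + 13680²) ≈ 14304, ∠D ≈ 73.01°
|L| = 5 / 14304 ≈ 0.00034955
Gain = 20 log₁₀(0.00034955) ≈ -69.13 dB
∠L = 0.00° − 73.01° = -73.01°

ω = 2: -60.9 dB, -7.9°; ω = 36: -69.1 dB, -73.0°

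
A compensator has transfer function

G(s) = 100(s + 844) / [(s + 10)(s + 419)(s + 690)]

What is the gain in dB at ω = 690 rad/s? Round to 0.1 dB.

-74.0 dB

At s = jω = j690:
zero (s+844): 844 + j690 → |·| = √(844²+690²) = √1188436 ≈ 1090.2, ∠ = arctan(690/844) ≈ 39.27°
pole (s+10): 10 + j690 → |·| = √(10²+690²) = √476200 ≈ 690.07, ∠ = arctan(690/10) ≈ 89.17°
pole (s+419): 419 + j690 → |·| = √(419²+690²) = √651661 ≈ 807.26, ∠ = arctan(690/419) ≈ 58.73°
pole (s+690): 690 + j690 → |·| = √(690²+690²) = √952200 ≈ 975.81, ∠ = arctan(690/690) ≈ 45.00°
|G| = 100 · 1090.2 / 5.4359e+08 ≈ 0.00020056
Gain = 20 log₁₀(0.00020056) ≈ -73.96 dB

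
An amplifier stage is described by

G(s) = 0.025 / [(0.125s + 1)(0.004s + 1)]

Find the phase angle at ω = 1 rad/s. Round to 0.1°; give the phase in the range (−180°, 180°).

-7.4°

At ω = 1 rad/s:
pole (1 + j1·0.125) = 1 + j0.125 → |·| ≈ 1.0078, ∠ ≈ 7.13°
pole (1 + j1·0.004) = 1 + j0.004 → |·| ≈ 1, ∠ ≈ 0.23°
∠G = (0°) − (7.13° + 0.23°) = -7.36°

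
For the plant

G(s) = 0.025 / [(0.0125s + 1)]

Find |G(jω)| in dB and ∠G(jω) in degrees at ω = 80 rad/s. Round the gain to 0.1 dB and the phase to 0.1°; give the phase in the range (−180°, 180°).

At ω = 80 rad/s:
pole (1 + j80·0.0125) = 1 + j1 → |·| ≈ 1.4142, ∠ ≈ 45.00°
|G| = 0.025 · 1 / (1.4142) ≈ 0.017678
Gain = 20 log₁₀(0.017678) ≈ -35.05 dB
∠G = (0°) − (45.00°) = -45.00°

-35.1 dB, -45.0°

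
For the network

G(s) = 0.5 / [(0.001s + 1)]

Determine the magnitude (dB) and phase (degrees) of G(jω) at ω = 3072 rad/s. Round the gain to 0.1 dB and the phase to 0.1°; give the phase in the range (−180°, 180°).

At ω = 3072 rad/s:
pole (1 + j3072·0.001) = 1 + j3.072 → |·| ≈ 3.2307, ∠ ≈ 71.97°
|G| = 0.5 · 1 / (3.2307) ≈ 0.15477
Gain = 20 log₁₀(0.15477) ≈ -16.21 dB
∠G = (0°) − (71.97°) = -71.97°

-16.2 dB, -72.0°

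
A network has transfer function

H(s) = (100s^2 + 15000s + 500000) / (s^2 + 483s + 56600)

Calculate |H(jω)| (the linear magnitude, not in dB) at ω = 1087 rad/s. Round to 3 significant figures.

95.7

Substitute s = j1087:
Numerator: 100(j1087)^2 + 15000(j1087) + 500000 = -117656900 + j16305000
Denominator: (j1087)^2 + 483(j1087) + 56600 = -1124969 + j525021
|N| = √(117656900² + 16305000²) ≈ 1.1878e+08, ∠N ≈ 172.11°
|D| = √(1124969² + 525021²) ≈ 1.2415e+06, ∠D ≈ 154.98°
|H| = 1.1878e+08 / 1.2415e+06 ≈ 95.675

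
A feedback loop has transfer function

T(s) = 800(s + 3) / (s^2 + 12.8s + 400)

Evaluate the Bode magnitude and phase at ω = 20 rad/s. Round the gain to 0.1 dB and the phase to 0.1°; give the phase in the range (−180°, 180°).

At s = jω = j20:
zero (s+3): 3 + j20 → |·| = √(3²+20²) = √409 ≈ 20.224, ∠ = arctan(20/3) ≈ 81.47°
quadratic: (j20)² + 12.8·j20 + 400 = 0 + j256 → |·| ≈ 256, ∠ ≈ 90.00°
|T| = 800 · 20.224 / 256 ≈ 63.2
Gain = 20 log₁₀(63.2) ≈ 36.01 dB
∠T = 81.47° − 90.00° = -8.53°

36.0 dB, -8.5°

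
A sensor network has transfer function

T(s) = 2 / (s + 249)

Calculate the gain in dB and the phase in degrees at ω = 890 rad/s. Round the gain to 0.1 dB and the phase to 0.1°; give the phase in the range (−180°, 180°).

At s = jω = j890:
pole (s+249): 249 + j890 → |·| = √(249²+890²) = √854101 ≈ 924.18, ∠ = arctan(890/249) ≈ 74.37°
|T| = 2 / 924.18 ≈ 0.0021641
Gain = 20 log₁₀(0.0021641) ≈ -53.29 dB
∠T = 0.00° − 74.37° = -74.37°

-53.3 dB, -74.4°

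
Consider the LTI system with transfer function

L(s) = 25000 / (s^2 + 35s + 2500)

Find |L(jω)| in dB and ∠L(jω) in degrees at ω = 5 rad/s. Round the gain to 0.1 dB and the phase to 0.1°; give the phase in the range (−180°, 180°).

20.1 dB, -4.0°

At s = jω = j5:
quadratic: (j5)² + 35·j5 + 2500 = 2475 + j175 → |·| ≈ 2481.2, ∠ ≈ 4.04°
|L| = 25000 / 2481.2 ≈ 10.076
Gain = 20 log₁₀(10.076) ≈ 20.07 dB
∠L = 0.00° − 4.04° = -4.04°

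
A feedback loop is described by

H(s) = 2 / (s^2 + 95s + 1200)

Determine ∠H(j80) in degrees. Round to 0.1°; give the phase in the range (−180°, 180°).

-124.4°

Substitute s = j80:
Numerator: 2 = 2 + j0
Denominator: (j80)^2 + 95(j80) + 1200 = -5200 + j7600
|N| = √(2² + 0²) ≈ 2, ∠N ≈ 0.00°
|D| = √(5200² + 7600²) ≈ 9208.7, ∠D ≈ 124.38°
∠H = 0.00° − 124.38° = -124.38°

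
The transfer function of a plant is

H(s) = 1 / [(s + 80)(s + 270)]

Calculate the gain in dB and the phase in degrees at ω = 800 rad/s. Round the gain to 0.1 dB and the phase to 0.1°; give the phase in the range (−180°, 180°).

At s = jω = j800:
pole (s+80): 80 + j800 → |·| = √(80²+800²) = √646400 ≈ 803.99, ∠ = arctan(800/80) ≈ 84.29°
pole (s+270): 270 + j800 → |·| = √(270²+800²) = √712900 ≈ 844.33, ∠ = arctan(800/270) ≈ 71.35°
|H| = 1 / 6.7883e+05 ≈ 1.4731e-06
Gain = 20 log₁₀(1.4731e-06) ≈ -116.64 dB
∠H = 0.00° − 155.64° = -155.64°

-116.6 dB, -155.6°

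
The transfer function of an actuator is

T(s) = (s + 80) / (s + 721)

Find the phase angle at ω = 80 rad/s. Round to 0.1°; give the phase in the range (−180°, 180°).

38.7°

At s = jω = j80:
zero (s+80): 80 + j80 → |·| = √(80²+80²) = √12800 ≈ 113.14, ∠ = arctan(80/80) ≈ 45.00°
pole (s+721): 721 + j80 → |·| = √(721²+80²) = √526241 ≈ 725.42, ∠ = arctan(80/721) ≈ 6.33°
∠T = 45.00° − 6.33° = 38.67°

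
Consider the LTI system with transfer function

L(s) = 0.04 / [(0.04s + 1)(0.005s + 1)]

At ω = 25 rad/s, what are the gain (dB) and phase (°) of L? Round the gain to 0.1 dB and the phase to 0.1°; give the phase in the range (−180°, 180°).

-31.0 dB, -52.1°

At ω = 25 rad/s:
pole (1 + j25·0.04) = 1 + j1 → |·| ≈ 1.4142, ∠ ≈ 45.00°
pole (1 + j25·0.005) = 1 + j0.125 → |·| ≈ 1.0078, ∠ ≈ 7.13°
|L| = 0.04 · 1 / (1.4142 · 1.0078) ≈ 0.028066
Gain = 20 log₁₀(0.028066) ≈ -31.04 dB
∠L = (0°) − (45.00° + 7.13°) = -52.13°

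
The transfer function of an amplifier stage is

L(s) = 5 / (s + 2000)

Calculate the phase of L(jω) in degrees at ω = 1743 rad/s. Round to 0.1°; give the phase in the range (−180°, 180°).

-41.1°

At s = jω = j1743:
pole (s+2000): 2000 + j1743 → |·| = √(2000²+1743²) = √7038049 ≈ 2652.9, ∠ = arctan(1743/2000) ≈ 41.07°
∠L = 0.00° − 41.07° = -41.07°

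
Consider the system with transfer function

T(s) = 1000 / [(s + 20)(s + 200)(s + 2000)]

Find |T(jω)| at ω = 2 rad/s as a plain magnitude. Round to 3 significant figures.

0.000124

At s = jω = j2:
pole (s+20): 20 + j2 → |·| = √(20²+2²) = √404 ≈ 20.1, ∠ = arctan(2/20) ≈ 5.71°
pole (s+200): 200 + j2 → |·| = √(200²+2²) = √40004 ≈ 200.01, ∠ = arctan(2/200) ≈ 0.57°
pole (s+2000): 2000 + j2 → |·| = √(2000²+2²) = √4000004 ≈ 2000, ∠ = arctan(2/2000) ≈ 0.06°
|T| = 1000 / 8.0404e+06 ≈ 0.00012437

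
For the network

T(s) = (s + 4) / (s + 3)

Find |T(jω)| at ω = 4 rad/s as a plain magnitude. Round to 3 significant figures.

At s = jω = j4:
zero (s+4): 4 + j4 → |·| = √(4²+4²) = √32 ≈ 5.6569, ∠ = arctan(4/4) ≈ 45.00°
pole (s+3): 3 + j4 → |·| = √(3²+4²) = √25 ≈ 5, ∠ = arctan(4/3) ≈ 53.13°
|T| = 1 · 5.6569 / 5 ≈ 1.1314

1.13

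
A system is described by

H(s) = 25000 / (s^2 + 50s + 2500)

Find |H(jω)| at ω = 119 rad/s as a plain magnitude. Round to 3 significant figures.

1.91

At s = jω = j119:
quadratic: (j119)² + 50·j119 + 2500 = -11661 + j5950 → |·| ≈ 13091, ∠ ≈ 152.97°
|H| = 25000 / 13091 ≈ 1.9097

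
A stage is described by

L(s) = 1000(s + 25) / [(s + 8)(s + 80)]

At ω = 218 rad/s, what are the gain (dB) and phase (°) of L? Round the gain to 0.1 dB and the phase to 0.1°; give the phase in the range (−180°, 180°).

12.7 dB, -74.3°

At s = jω = j218:
zero (s+25): 25 + j218 → |·| = √(25²+218²) = √48149 ≈ 219.43, ∠ = arctan(218/25) ≈ 83.46°
pole (s+8): 8 + j218 → |·| = √(8²+218²) = √47588 ≈ 218.15, ∠ = arctan(218/8) ≈ 87.90°
pole (s+80): 80 + j218 → |·| = √(80²+218²) = √53924 ≈ 232.22, ∠ = arctan(218/80) ≈ 69.85°
|L| = 1000 · 219.43 / 50659 ≈ 4.3315
Gain = 20 log₁₀(4.3315) ≈ 12.73 dB
∠L = 83.46° − 157.75° = -74.29°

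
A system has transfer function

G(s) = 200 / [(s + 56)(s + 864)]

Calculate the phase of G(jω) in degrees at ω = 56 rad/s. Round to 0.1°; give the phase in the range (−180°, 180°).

-48.7°

At s = jω = j56:
pole (s+56): 56 + j56 → |·| = √(56²+56²) = √6272 ≈ 79.196, ∠ = arctan(56/56) ≈ 45.00°
pole (s+864): 864 + j56 → |·| = √(864²+56²) = √749632 ≈ 865.81, ∠ = arctan(56/864) ≈ 3.71°
∠G = 0.00° − 48.71° = -48.71°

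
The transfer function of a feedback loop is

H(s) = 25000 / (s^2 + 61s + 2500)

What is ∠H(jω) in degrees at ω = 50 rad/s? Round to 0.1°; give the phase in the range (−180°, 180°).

-90.0°

At s = jω = j50:
quadratic: (j50)² + 61·j50 + 2500 = 0 + j3050 → |·| ≈ 3050, ∠ ≈ 90.00°
∠H = 0.00° − 90.00° = -90.00°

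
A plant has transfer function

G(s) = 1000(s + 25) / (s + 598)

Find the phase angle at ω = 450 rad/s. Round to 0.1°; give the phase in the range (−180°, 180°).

49.9°

At s = jω = j450:
zero (s+25): 25 + j450 → |·| = √(25²+450²) = √203125 ≈ 450.69, ∠ = arctan(450/25) ≈ 86.82°
pole (s+598): 598 + j450 → |·| = √(598²+450²) = √560104 ≈ 748.4, ∠ = arctan(450/598) ≈ 36.96°
∠G = 86.82° − 36.96° = 49.86°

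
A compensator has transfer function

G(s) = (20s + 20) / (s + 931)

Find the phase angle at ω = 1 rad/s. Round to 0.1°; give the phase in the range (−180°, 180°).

44.9°

Substitute s = j1:
Numerator: 20(j1) + 20 = 20 + j20
Denominator: (j1) + 931 = 931 + j1
|N| = √(20² + 20²) ≈ 28.284, ∠N ≈ 45.00°
|D| = √(931² + 1²) ≈ 931, ∠D ≈ 0.06°
∠G = 45.00° − 0.06° = 44.94°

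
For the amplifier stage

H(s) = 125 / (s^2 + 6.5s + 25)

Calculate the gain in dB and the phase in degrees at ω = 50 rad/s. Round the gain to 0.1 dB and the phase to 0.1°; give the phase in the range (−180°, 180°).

At s = jω = j50:
quadratic: (j50)² + 6.5·j50 + 25 = -2475 + j325 → |·| ≈ 2496.2, ∠ ≈ 172.52°
|H| = 125 / 2496.2 ≈ 0.050076
Gain = 20 log₁₀(0.050076) ≈ -26.01 dB
∠H = 0.00° − 172.52° = -172.52°

-26.0 dB, -172.5°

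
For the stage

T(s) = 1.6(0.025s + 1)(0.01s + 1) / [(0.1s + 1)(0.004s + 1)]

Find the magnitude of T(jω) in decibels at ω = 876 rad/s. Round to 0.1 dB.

-0.3 dB

At ω = 876 rad/s:
zero (1 + j876·0.025) = 1 + j21.9 → |·| ≈ 21.923, ∠ ≈ 87.39°
zero (1 + j876·0.01) = 1 + j8.76 → |·| ≈ 8.8169, ∠ ≈ 83.49°
pole (1 + j876·0.1) = 1 + j87.6 → |·| ≈ 87.606, ∠ ≈ 89.35°
pole (1 + j876·0.004) = 1 + j3.504 → |·| ≈ 3.6439, ∠ ≈ 74.07°
|T| = 1.6 · 21.923 · 8.8169 / (87.606 · 3.6439) ≈ 0.9688
Gain = 20 log₁₀(0.9688) ≈ -0.28 dB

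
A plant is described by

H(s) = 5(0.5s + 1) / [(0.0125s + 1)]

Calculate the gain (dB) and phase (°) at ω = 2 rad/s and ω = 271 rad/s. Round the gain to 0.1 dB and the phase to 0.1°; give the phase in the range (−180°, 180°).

ω = 2: 17.0 dB, 43.6°; ω = 271: 45.7 dB, 16.0°

At ω = 2 rad/s:
zero (1 + j2·0.5) = 1 + j1 → |·| ≈ 1.4142, ∠ ≈ 45.00°
pole (1 + j2·0.0125) = 1 + j0.025 → |·| ≈ 1.0003, ∠ ≈ 1.43°
|H| = 5 · 1.4142 / (1.0003) ≈ 7.0689
Gain = 20 log₁₀(7.0689) ≈ 16.99 dB
∠H = (45.00°) − (1.43°) = 43.57°

At ω = 271 rad/s:
zero (1 + j271·0.5) = 1 + j135.5 → |·| ≈ 135.5, ∠ ≈ 89.58°
pole (1 + j271·0.0125) = 1 + j3.3875 → |·| ≈ 3.532, ∠ ≈ 73.55°
|H| = 5 · 135.5 / (3.532) ≈ 191.82
Gain = 20 log₁₀(191.82) ≈ 45.66 dB
∠H = (89.58°) − (73.55°) = 16.03°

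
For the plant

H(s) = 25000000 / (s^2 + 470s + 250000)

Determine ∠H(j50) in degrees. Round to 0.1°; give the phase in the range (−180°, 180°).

-5.4°

At s = jω = j50:
quadratic: (j50)² + 470·j50 + 250000 = 247500 + j23500 → |·| ≈ 2.4861e+05, ∠ ≈ 5.42°
∠H = 0.00° − 5.42° = -5.42°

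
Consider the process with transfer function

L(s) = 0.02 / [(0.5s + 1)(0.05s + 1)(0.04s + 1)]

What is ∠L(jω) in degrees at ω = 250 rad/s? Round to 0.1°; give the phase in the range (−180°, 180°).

100.7°

At ω = 250 rad/s:
pole (1 + j250·0.5) = 1 + j125 → |·| ≈ 125, ∠ ≈ 89.54°
pole (1 + j250·0.05) = 1 + j12.5 → |·| ≈ 12.54, ∠ ≈ 85.43°
pole (1 + j250·0.04) = 1 + j10 → |·| ≈ 10.05, ∠ ≈ 84.29°
∠L = (0°) − (89.54° + 85.43° + 84.29°) = -259.26° ≡ 100.74° (principal value)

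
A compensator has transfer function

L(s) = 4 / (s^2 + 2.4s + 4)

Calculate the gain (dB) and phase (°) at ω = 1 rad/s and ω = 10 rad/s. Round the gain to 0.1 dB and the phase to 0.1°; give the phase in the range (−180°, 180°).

At s = jω = j1:
quadratic: (j1)² + 2.4·j1 + 4 = 3 + j2.4 → |·| ≈ 3.8419, ∠ ≈ 38.66°
|L| = 4 / 3.8419 ≈ 1.0412
Gain = 20 log₁₀(1.0412) ≈ 0.35 dB
∠L = 0.00° − 38.66° = -38.66°

At s = jω = j10:
quadratic: (j10)² + 2.4·j10 + 4 = -96 + j24 → |·| ≈ 98.955, ∠ ≈ 165.96°
|L| = 4 / 98.955 ≈ 0.040422
Gain = 20 log₁₀(0.040422) ≈ -27.87 dB
∠L = 0.00° − 165.96° = -165.96°

ω = 1: 0.4 dB, -38.7°; ω = 10: -27.9 dB, -166.0°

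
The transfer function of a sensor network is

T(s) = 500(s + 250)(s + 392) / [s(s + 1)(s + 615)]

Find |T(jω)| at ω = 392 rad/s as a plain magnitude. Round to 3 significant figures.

At s = jω = j392:
zero (s+250): 250 + j392 → |·| = √(250²+392²) = √216164 ≈ 464.93, ∠ = arctan(392/250) ≈ 57.47°
zero (s+392): 392 + j392 → |·| = √(392²+392²) = √307328 ≈ 554.37, ∠ = arctan(392/392) ≈ 45.00°
pole (s+1): 1 + j392 → |·| = √(1²+392²) = √153665 ≈ 392, ∠ = arctan(392/1) ≈ 89.85°
pole (s+615): 615 + j392 → |·| = √(615²+392²) = √531889 ≈ 729.31, ∠ = arctan(392/615) ≈ 32.51°
pole at origin: |s| = 392, ∠ = 90.00° (in denominator)
|T| = 500 · 2.5774e+05 / 1.1207e+08 ≈ 1.1499

1.15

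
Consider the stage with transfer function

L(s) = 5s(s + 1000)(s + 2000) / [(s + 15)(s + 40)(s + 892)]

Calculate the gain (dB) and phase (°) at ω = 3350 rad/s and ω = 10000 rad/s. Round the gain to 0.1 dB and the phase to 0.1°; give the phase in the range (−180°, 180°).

At s = jω = j3350:
zero (s+1000): 1000 + j3350 → |·| = √(1000²+3350²) = √12222500 ≈ 3496.1, ∠ = arctan(3350/1000) ≈ 73.38°
zero (s+2000): 2000 + j3350 → |·| = √(2000²+3350²) = √15222500 ≈ 3901.6, ∠ = arctan(3350/2000) ≈ 59.16°
zero at origin: s = j3350 → |·| = 3350, ∠ = 90.00°
pole (s+15): 15 + j3350 → |·| = √(15²+3350²) = √11222725 ≈ 3350, ∠ = arctan(3350/15) ≈ 89.74°
pole (s+40): 40 + j3350 → |·| = √(40²+3350²) = √11224100 ≈ 3350.2, ∠ = arctan(3350/40) ≈ 89.32°
pole (s+892): 892 + j3350 → |·| = √(892²+3350²) = √12018164 ≈ 3466.7, ∠ = arctan(3350/892) ≈ 75.09°
|L| = 5 · 4.5695e+10 / 3.8907e+10 ≈ 5.8723
Gain = 20 log₁₀(5.8723) ≈ 15.38 dB
∠L = 222.54° − 254.15° = -31.61°

At s = jω = j10000:
zero (s+1000): 1000 + j10000 → |·| = √(1000²+10000²) = √101000000 ≈ 10050, ∠ = arctan(10000/1000) ≈ 84.29°
zero (s+2000): 2000 + j10000 → |·| = √(2000²+10000²) = √104000000 ≈ 10198, ∠ = arctan(10000/2000) ≈ 78.69°
zero at origin: s = j10000 → |·| = 10000, ∠ = 90.00°
pole (s+15): 15 + j10000 → |·| = √(15²+10000²) = √100000225 ≈ 10000, ∠ = arctan(10000/15) ≈ 89.91°
pole (s+40): 40 + j10000 → |·| = √(40²+10000²) = √100001600 ≈ 10000, ∠ = arctan(10000/40) ≈ 89.77°
pole (s+892): 892 + j10000 → |·| = √(892²+10000²) = √100795664 ≈ 10040, ∠ = arctan(10000/892) ≈ 84.90°
|L| = 5 · 1.0249e+12 / 1.004e+12 ≈ 5.1041
Gain = 20 log₁₀(5.1041) ≈ 14.16 dB
∠L = 252.98° − 264.58° = -11.60°

ω = 3350: 15.4 dB, -31.6°; ω = 10000: 14.2 dB, -11.6°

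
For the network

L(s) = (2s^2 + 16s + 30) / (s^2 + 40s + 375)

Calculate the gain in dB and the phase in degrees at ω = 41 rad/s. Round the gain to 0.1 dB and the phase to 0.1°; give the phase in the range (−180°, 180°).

Substitute s = j41:
Numerator: 2(j41)^2 + 16(j41) + 30 = -3332 + j656
Denominator: (j41)^2 + 40(j41) + 375 = -1306 + j1640
|N| = √(3332² + 656²) ≈ 3396, ∠N ≈ 168.86°
|D| = √(1306² + 1640²) ≈ 2096.5, ∠D ≈ 128.53°
|L| = 3396 / 2096.5 ≈ 1.6198
Gain = 20 log₁₀(1.6198) ≈ 4.19 dB
∠L = 168.86° − 128.53° = 40.33°

4.2 dB, 40.3°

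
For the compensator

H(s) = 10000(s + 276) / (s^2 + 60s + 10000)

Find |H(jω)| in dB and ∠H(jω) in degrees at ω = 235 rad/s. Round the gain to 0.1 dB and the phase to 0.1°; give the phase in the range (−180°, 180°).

37.7 dB, -122.3°

At s = jω = j235:
zero (s+276): 276 + j235 → |·| = √(276²+235²) = √131401 ≈ 362.49, ∠ = arctan(235/276) ≈ 40.41°
quadratic: (j235)² + 60·j235 + 10000 = -45225 + j14100 → |·| ≈ 47372, ∠ ≈ 162.68°
|H| = 10000 · 362.49 / 47372 ≈ 76.52
Gain = 20 log₁₀(76.52) ≈ 37.68 dB
∠H = 40.41° − 162.68° = -122.27°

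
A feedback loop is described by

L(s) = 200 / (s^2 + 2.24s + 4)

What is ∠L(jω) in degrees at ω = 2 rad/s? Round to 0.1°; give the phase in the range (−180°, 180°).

At s = jω = j2:
quadratic: (j2)² + 2.24·j2 + 4 = 0 + j4.48 → |·| ≈ 4.48, ∠ ≈ 90.00°
∠L = 0.00° − 90.00° = -90.00°

-90.0°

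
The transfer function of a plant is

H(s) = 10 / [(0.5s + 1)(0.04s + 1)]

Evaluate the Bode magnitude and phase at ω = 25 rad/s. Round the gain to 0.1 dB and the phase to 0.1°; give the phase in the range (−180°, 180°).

-5.0 dB, -130.4°

At ω = 25 rad/s:
pole (1 + j25·0.5) = 1 + j12.5 → |·| ≈ 12.54, ∠ ≈ 85.43°
pole (1 + j25·0.04) = 1 + j1 → |·| ≈ 1.4142, ∠ ≈ 45.00°
|H| = 10 · 1 / (12.54 · 1.4142) ≈ 0.56389
Gain = 20 log₁₀(0.56389) ≈ -4.98 dB
∠H = (0°) − (85.43° + 45.00°) = -130.43°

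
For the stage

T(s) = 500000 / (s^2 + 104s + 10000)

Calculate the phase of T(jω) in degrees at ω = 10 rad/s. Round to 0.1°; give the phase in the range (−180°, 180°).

-6.0°

At s = jω = j10:
quadratic: (j10)² + 104·j10 + 10000 = 9900 + j1040 → |·| ≈ 9954.5, ∠ ≈ 6.00°
∠T = 0.00° − 6.00° = -6.00°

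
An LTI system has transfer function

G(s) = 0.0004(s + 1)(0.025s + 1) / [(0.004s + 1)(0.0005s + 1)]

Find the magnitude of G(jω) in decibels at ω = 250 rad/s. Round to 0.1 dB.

-7.1 dB

At ω = 250 rad/s:
zero (1 + j250·1) = 1 + j250 → |·| ≈ 250, ∠ ≈ 89.77°
zero (1 + j250·0.025) = 1 + j6.25 → |·| ≈ 6.3295, ∠ ≈ 80.91°
pole (1 + j250·0.004) = 1 + j1 → |·| ≈ 1.4142, ∠ ≈ 45.00°
pole (1 + j250·0.0005) = 1 + j0.125 → |·| ≈ 1.0078, ∠ ≈ 7.13°
|G| = 0.0004 · 250 · 6.3295 / (1.4142 · 1.0078) ≈ 0.4441
Gain = 20 log₁₀(0.4441) ≈ -7.05 dB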